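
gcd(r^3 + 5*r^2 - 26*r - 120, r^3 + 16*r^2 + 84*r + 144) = r^2 + 10*r + 24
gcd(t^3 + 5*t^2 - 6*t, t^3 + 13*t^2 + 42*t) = t^2 + 6*t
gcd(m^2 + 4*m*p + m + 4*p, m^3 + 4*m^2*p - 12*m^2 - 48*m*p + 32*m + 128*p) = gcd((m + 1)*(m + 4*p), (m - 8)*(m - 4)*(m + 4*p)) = m + 4*p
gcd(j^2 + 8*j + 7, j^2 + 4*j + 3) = j + 1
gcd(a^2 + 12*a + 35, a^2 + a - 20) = a + 5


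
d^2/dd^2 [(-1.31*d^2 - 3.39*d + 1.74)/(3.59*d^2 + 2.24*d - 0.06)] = (-66.312326*d^3 + 132.85872*d^2 + 79.573068*d + 17.290176)/(46.268279*d^6 + 86.608032*d^5 + 51.719694*d^4 + 8.344448*d^3 - 0.864396*d^2 + 0.024192*d - 0.000216)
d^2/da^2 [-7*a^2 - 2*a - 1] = -14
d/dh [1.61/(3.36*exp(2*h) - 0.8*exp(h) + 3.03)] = (1.288 - 10.8192*exp(h))*exp(h)/(3.36*exp(2*h) - 0.8*exp(h) + 3.03)^2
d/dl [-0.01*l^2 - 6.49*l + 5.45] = -0.02*l - 6.49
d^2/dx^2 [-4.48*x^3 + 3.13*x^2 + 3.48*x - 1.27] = 6.26 - 26.88*x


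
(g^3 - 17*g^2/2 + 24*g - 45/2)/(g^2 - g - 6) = (2*g^2 - 11*g + 15)/(2*(g + 2))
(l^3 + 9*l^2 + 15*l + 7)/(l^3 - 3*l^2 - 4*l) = (l^2 + 8*l + 7)/(l*(l - 4))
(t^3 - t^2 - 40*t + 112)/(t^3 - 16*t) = (t^2 + 3*t - 28)/(t*(t + 4))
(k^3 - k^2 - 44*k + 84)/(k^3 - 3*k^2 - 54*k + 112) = (k - 6)/(k - 8)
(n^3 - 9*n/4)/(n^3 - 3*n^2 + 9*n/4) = (2*n + 3)/(2*n - 3)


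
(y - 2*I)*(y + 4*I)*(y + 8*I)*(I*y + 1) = I*y^4 - 9*y^3 + 2*I*y^2 - 72*y + 64*I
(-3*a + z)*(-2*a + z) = 6*a^2 - 5*a*z + z^2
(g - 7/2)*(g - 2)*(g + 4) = g^3 - 3*g^2/2 - 15*g + 28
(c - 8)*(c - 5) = c^2 - 13*c + 40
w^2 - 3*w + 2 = (w - 2)*(w - 1)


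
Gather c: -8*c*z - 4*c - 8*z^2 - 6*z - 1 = c*(-8*z - 4) - 8*z^2 - 6*z - 1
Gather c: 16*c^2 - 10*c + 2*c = 16*c^2 - 8*c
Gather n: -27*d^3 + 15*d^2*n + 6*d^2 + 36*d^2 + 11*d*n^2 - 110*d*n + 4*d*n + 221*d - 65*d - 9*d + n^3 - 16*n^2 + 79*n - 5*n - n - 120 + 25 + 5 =-27*d^3 + 42*d^2 + 147*d + n^3 + n^2*(11*d - 16) + n*(15*d^2 - 106*d + 73) - 90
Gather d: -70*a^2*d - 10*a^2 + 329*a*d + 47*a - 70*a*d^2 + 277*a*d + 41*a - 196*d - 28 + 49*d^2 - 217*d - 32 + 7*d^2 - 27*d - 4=-10*a^2 + 88*a + d^2*(56 - 70*a) + d*(-70*a^2 + 606*a - 440) - 64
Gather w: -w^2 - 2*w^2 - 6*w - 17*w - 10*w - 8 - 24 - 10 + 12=-3*w^2 - 33*w - 30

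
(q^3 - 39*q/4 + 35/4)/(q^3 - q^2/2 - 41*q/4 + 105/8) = 2*(q - 1)/(2*q - 3)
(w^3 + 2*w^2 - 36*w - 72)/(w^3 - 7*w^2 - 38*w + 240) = (w^2 - 4*w - 12)/(w^2 - 13*w + 40)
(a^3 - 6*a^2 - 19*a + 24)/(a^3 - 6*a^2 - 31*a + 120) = (a^2 + 2*a - 3)/(a^2 + 2*a - 15)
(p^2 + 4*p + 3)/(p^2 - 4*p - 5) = (p + 3)/(p - 5)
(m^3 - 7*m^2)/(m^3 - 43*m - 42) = m^2/(m^2 + 7*m + 6)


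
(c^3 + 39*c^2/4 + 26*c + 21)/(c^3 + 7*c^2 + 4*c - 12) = (c + 7/4)/(c - 1)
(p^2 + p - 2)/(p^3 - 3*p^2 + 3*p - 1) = (p + 2)/(p^2 - 2*p + 1)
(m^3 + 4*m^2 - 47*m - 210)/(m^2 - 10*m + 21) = (m^2 + 11*m + 30)/(m - 3)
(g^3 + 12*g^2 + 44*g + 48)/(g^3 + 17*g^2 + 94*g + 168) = (g + 2)/(g + 7)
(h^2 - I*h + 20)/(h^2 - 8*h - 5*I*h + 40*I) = (h + 4*I)/(h - 8)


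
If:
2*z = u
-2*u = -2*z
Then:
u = 0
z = 0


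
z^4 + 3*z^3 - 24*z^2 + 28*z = z*(z - 2)^2*(z + 7)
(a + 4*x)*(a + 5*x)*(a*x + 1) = a^3*x + 9*a^2*x^2 + a^2 + 20*a*x^3 + 9*a*x + 20*x^2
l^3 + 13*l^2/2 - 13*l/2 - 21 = (l - 2)*(l + 3/2)*(l + 7)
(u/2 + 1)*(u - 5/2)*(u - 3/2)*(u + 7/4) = u^4/2 - u^3/8 - 31*u^2/8 + u/32 + 105/16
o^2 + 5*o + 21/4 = (o + 3/2)*(o + 7/2)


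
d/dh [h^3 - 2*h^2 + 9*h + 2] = 3*h^2 - 4*h + 9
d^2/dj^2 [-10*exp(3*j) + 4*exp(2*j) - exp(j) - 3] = (-90*exp(2*j) + 16*exp(j) - 1)*exp(j)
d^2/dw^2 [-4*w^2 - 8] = -8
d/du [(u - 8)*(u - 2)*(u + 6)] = 3*u^2 - 8*u - 44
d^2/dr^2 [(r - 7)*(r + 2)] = 2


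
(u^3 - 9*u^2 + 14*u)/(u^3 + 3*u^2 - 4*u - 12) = u*(u - 7)/(u^2 + 5*u + 6)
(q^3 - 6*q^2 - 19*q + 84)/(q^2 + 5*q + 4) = (q^2 - 10*q + 21)/(q + 1)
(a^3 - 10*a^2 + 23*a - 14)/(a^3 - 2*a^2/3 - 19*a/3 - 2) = 3*(-a^3 + 10*a^2 - 23*a + 14)/(-3*a^3 + 2*a^2 + 19*a + 6)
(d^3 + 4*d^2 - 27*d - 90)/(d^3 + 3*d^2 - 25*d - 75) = (d + 6)/(d + 5)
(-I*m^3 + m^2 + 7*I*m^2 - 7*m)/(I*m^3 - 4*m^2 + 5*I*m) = (-m^2 + m*(7 - I) + 7*I)/(m^2 + 4*I*m + 5)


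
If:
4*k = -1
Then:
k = -1/4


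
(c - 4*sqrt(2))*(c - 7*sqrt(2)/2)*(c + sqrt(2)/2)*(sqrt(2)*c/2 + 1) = sqrt(2)*c^4/2 - 6*c^3 + 13*sqrt(2)*c^2/4 + 69*c/2 + 14*sqrt(2)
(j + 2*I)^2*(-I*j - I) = -I*j^3 + 4*j^2 - I*j^2 + 4*j + 4*I*j + 4*I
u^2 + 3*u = u*(u + 3)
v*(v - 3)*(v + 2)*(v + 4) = v^4 + 3*v^3 - 10*v^2 - 24*v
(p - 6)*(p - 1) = p^2 - 7*p + 6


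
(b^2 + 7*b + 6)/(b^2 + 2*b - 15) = (b^2 + 7*b + 6)/(b^2 + 2*b - 15)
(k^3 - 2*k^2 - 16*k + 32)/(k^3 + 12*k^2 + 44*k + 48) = (k^2 - 6*k + 8)/(k^2 + 8*k + 12)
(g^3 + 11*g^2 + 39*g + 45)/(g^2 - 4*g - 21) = (g^2 + 8*g + 15)/(g - 7)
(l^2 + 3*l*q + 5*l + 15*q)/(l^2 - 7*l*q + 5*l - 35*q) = (-l - 3*q)/(-l + 7*q)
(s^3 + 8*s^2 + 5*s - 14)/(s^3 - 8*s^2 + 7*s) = (s^2 + 9*s + 14)/(s*(s - 7))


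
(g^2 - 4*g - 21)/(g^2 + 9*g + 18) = (g - 7)/(g + 6)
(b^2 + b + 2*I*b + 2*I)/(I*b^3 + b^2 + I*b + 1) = (-I*b^2 + b*(2 - I) + 2)/(b^3 - I*b^2 + b - I)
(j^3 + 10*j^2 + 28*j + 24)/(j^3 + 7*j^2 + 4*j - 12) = (j + 2)/(j - 1)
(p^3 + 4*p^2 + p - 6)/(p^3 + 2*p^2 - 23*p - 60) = (p^2 + p - 2)/(p^2 - p - 20)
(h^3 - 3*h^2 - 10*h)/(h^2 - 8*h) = (h^2 - 3*h - 10)/(h - 8)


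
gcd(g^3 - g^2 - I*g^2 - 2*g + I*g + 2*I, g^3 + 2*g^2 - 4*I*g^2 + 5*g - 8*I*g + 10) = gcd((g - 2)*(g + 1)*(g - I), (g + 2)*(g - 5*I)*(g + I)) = 1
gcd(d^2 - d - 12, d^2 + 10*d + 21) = d + 3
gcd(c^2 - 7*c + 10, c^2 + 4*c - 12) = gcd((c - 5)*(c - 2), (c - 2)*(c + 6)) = c - 2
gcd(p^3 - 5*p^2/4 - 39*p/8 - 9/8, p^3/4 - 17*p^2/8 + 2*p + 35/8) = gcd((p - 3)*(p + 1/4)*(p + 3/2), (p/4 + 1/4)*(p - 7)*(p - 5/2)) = 1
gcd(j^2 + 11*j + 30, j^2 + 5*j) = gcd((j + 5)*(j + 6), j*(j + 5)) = j + 5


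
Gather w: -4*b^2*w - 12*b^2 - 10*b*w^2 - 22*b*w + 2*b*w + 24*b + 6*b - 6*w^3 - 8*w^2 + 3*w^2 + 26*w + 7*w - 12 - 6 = -12*b^2 + 30*b - 6*w^3 + w^2*(-10*b - 5) + w*(-4*b^2 - 20*b + 33) - 18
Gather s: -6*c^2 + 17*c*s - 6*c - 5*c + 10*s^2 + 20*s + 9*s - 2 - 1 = -6*c^2 - 11*c + 10*s^2 + s*(17*c + 29) - 3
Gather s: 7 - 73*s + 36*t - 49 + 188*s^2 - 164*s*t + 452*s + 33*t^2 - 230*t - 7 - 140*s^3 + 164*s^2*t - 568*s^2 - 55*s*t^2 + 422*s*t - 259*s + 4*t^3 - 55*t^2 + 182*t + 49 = -140*s^3 + s^2*(164*t - 380) + s*(-55*t^2 + 258*t + 120) + 4*t^3 - 22*t^2 - 12*t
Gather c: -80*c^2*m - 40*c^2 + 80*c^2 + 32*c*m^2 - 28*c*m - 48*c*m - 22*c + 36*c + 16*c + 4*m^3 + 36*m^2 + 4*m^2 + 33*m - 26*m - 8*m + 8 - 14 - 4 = c^2*(40 - 80*m) + c*(32*m^2 - 76*m + 30) + 4*m^3 + 40*m^2 - m - 10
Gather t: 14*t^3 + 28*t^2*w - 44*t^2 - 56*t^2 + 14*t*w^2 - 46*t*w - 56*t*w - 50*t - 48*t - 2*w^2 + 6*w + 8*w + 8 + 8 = 14*t^3 + t^2*(28*w - 100) + t*(14*w^2 - 102*w - 98) - 2*w^2 + 14*w + 16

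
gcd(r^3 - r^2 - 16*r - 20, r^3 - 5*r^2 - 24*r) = 1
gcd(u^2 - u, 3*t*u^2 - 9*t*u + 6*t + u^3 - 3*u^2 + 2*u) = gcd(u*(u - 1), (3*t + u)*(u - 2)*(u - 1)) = u - 1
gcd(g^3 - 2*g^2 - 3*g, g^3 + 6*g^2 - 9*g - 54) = g - 3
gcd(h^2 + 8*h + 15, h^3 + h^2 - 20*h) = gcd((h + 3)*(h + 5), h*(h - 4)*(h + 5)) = h + 5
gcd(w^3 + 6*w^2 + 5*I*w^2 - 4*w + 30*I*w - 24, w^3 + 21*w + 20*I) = w^2 + 5*I*w - 4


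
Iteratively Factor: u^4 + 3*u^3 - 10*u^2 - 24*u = (u + 4)*(u^3 - u^2 - 6*u) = (u - 3)*(u + 4)*(u^2 + 2*u) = u*(u - 3)*(u + 4)*(u + 2)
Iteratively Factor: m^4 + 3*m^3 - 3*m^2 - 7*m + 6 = (m + 2)*(m^3 + m^2 - 5*m + 3) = (m + 2)*(m + 3)*(m^2 - 2*m + 1) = (m - 1)*(m + 2)*(m + 3)*(m - 1)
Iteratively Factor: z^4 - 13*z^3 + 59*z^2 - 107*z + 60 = (z - 3)*(z^3 - 10*z^2 + 29*z - 20) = (z - 5)*(z - 3)*(z^2 - 5*z + 4) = (z - 5)*(z - 3)*(z - 1)*(z - 4)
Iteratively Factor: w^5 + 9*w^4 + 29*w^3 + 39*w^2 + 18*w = (w)*(w^4 + 9*w^3 + 29*w^2 + 39*w + 18) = w*(w + 3)*(w^3 + 6*w^2 + 11*w + 6) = w*(w + 3)^2*(w^2 + 3*w + 2) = w*(w + 2)*(w + 3)^2*(w + 1)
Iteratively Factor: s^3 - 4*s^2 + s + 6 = (s - 3)*(s^2 - s - 2) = (s - 3)*(s - 2)*(s + 1)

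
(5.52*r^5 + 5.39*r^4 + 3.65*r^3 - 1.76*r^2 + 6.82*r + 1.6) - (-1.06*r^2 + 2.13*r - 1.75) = 5.52*r^5 + 5.39*r^4 + 3.65*r^3 - 0.7*r^2 + 4.69*r + 3.35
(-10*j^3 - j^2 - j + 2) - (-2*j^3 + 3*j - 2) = -8*j^3 - j^2 - 4*j + 4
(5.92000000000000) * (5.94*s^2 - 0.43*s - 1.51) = 35.1648*s^2 - 2.5456*s - 8.9392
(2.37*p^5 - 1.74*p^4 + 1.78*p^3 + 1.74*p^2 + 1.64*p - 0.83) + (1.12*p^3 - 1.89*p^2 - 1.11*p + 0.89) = 2.37*p^5 - 1.74*p^4 + 2.9*p^3 - 0.15*p^2 + 0.53*p + 0.0600000000000001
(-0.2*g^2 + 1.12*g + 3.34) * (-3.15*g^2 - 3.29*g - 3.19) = 0.63*g^4 - 2.87*g^3 - 13.5678*g^2 - 14.5614*g - 10.6546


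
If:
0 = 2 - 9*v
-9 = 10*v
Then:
No Solution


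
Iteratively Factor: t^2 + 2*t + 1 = (t + 1)*(t + 1)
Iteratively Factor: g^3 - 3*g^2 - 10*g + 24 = (g + 3)*(g^2 - 6*g + 8) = (g - 4)*(g + 3)*(g - 2)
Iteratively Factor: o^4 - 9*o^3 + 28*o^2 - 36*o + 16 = (o - 4)*(o^3 - 5*o^2 + 8*o - 4) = (o - 4)*(o - 2)*(o^2 - 3*o + 2) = (o - 4)*(o - 2)*(o - 1)*(o - 2)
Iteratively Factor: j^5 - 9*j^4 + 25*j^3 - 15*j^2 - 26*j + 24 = (j + 1)*(j^4 - 10*j^3 + 35*j^2 - 50*j + 24) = (j - 4)*(j + 1)*(j^3 - 6*j^2 + 11*j - 6) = (j - 4)*(j - 1)*(j + 1)*(j^2 - 5*j + 6) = (j - 4)*(j - 3)*(j - 1)*(j + 1)*(j - 2)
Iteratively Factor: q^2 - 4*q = (q - 4)*(q)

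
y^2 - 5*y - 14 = (y - 7)*(y + 2)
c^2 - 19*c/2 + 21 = (c - 6)*(c - 7/2)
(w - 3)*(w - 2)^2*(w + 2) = w^4 - 5*w^3 + 2*w^2 + 20*w - 24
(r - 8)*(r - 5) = r^2 - 13*r + 40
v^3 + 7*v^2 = v^2*(v + 7)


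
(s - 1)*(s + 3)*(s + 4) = s^3 + 6*s^2 + 5*s - 12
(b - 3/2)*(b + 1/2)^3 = b^4 - 3*b^2/2 - b - 3/16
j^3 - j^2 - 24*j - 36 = (j - 6)*(j + 2)*(j + 3)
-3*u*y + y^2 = y*(-3*u + y)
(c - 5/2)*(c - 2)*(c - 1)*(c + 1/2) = c^4 - 5*c^3 + 27*c^2/4 - c/4 - 5/2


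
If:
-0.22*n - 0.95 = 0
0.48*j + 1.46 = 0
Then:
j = -3.04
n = -4.32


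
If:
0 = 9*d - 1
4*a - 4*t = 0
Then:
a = t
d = 1/9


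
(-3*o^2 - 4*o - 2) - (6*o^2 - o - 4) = -9*o^2 - 3*o + 2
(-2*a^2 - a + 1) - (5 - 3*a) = -2*a^2 + 2*a - 4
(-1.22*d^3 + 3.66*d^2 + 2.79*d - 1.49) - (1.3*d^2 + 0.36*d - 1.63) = -1.22*d^3 + 2.36*d^2 + 2.43*d + 0.14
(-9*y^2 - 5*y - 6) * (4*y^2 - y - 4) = -36*y^4 - 11*y^3 + 17*y^2 + 26*y + 24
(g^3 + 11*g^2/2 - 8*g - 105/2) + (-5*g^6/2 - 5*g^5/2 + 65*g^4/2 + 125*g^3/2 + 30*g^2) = -5*g^6/2 - 5*g^5/2 + 65*g^4/2 + 127*g^3/2 + 71*g^2/2 - 8*g - 105/2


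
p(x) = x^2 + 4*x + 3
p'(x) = 2*x + 4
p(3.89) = 33.69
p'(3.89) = 11.78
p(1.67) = 12.47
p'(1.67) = 7.34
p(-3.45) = 1.10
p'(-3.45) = -2.90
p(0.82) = 6.95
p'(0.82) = 5.64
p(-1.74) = -0.93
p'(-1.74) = 0.52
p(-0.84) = 0.35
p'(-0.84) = 2.32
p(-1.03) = -0.06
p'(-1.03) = 1.94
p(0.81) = 6.90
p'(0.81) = 5.62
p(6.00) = 63.00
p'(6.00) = 16.00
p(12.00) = 195.00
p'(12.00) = 28.00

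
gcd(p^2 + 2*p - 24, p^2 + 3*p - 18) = p + 6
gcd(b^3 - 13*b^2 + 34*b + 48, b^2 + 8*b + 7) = b + 1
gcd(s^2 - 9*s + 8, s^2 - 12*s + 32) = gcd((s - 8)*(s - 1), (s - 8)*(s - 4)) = s - 8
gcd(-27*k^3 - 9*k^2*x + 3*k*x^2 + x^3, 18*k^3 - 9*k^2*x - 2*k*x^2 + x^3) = -9*k^2 + x^2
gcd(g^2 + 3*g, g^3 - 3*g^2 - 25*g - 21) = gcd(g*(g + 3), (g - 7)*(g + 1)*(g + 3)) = g + 3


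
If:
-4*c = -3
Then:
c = 3/4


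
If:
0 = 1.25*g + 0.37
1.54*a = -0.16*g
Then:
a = 0.03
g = -0.30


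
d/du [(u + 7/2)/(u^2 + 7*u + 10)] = (-u^2 - 7*u - 29/2)/(u^4 + 14*u^3 + 69*u^2 + 140*u + 100)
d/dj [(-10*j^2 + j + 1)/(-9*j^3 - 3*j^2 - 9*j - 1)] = 2*(-45*j^4 + 9*j^3 + 60*j^2 + 13*j + 4)/(81*j^6 + 54*j^5 + 171*j^4 + 72*j^3 + 87*j^2 + 18*j + 1)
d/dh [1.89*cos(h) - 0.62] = -1.89*sin(h)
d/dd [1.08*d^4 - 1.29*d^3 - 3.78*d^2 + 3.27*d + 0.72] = 4.32*d^3 - 3.87*d^2 - 7.56*d + 3.27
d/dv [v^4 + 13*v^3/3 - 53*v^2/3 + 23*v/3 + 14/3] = 4*v^3 + 13*v^2 - 106*v/3 + 23/3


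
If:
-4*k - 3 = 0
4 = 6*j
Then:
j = 2/3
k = -3/4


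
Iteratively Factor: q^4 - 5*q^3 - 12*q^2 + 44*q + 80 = (q + 2)*(q^3 - 7*q^2 + 2*q + 40) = (q - 4)*(q + 2)*(q^2 - 3*q - 10) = (q - 5)*(q - 4)*(q + 2)*(q + 2)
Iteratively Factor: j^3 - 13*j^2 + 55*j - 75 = (j - 5)*(j^2 - 8*j + 15) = (j - 5)^2*(j - 3)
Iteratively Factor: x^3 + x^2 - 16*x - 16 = (x + 1)*(x^2 - 16) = (x + 1)*(x + 4)*(x - 4)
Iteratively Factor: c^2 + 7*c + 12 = (c + 4)*(c + 3)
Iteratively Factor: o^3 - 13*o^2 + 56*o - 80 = (o - 5)*(o^2 - 8*o + 16) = (o - 5)*(o - 4)*(o - 4)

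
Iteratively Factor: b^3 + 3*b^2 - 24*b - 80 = (b + 4)*(b^2 - b - 20) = (b - 5)*(b + 4)*(b + 4)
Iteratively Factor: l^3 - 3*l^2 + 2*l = (l - 1)*(l^2 - 2*l) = l*(l - 1)*(l - 2)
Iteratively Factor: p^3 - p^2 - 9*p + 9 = (p - 3)*(p^2 + 2*p - 3) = (p - 3)*(p - 1)*(p + 3)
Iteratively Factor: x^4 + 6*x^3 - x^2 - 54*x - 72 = (x + 3)*(x^3 + 3*x^2 - 10*x - 24) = (x + 2)*(x + 3)*(x^2 + x - 12) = (x - 3)*(x + 2)*(x + 3)*(x + 4)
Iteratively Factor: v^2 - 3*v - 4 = (v + 1)*(v - 4)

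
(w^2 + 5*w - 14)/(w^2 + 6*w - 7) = (w - 2)/(w - 1)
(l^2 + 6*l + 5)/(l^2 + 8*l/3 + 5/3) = 3*(l + 5)/(3*l + 5)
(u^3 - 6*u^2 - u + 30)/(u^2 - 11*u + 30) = (u^2 - u - 6)/(u - 6)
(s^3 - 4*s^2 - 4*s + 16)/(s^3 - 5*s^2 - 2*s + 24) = (s - 2)/(s - 3)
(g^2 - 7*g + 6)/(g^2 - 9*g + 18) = (g - 1)/(g - 3)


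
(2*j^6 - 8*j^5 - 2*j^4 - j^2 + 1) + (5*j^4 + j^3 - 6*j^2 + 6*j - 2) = 2*j^6 - 8*j^5 + 3*j^4 + j^3 - 7*j^2 + 6*j - 1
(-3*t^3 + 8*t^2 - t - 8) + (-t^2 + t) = -3*t^3 + 7*t^2 - 8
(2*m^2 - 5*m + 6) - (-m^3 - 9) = m^3 + 2*m^2 - 5*m + 15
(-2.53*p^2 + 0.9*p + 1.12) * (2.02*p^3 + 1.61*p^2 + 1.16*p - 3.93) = -5.1106*p^5 - 2.2553*p^4 + 0.776600000000001*p^3 + 12.7901*p^2 - 2.2378*p - 4.4016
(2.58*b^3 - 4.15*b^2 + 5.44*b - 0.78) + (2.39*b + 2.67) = 2.58*b^3 - 4.15*b^2 + 7.83*b + 1.89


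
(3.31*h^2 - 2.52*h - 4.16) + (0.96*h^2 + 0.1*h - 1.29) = 4.27*h^2 - 2.42*h - 5.45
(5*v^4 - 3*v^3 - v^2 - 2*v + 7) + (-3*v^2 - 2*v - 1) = 5*v^4 - 3*v^3 - 4*v^2 - 4*v + 6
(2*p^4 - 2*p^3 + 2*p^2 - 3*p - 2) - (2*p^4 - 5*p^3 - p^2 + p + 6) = 3*p^3 + 3*p^2 - 4*p - 8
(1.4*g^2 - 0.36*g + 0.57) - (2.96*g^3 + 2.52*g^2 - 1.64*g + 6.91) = -2.96*g^3 - 1.12*g^2 + 1.28*g - 6.34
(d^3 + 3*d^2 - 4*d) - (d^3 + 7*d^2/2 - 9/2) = -d^2/2 - 4*d + 9/2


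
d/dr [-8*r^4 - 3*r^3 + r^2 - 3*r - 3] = -32*r^3 - 9*r^2 + 2*r - 3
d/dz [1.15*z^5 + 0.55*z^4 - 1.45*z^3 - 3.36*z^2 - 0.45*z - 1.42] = 5.75*z^4 + 2.2*z^3 - 4.35*z^2 - 6.72*z - 0.45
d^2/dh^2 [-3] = 0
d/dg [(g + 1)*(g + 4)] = 2*g + 5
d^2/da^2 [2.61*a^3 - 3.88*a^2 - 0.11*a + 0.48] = 15.66*a - 7.76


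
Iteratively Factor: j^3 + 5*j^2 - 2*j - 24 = (j + 4)*(j^2 + j - 6) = (j + 3)*(j + 4)*(j - 2)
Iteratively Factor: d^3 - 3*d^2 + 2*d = (d - 1)*(d^2 - 2*d) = d*(d - 1)*(d - 2)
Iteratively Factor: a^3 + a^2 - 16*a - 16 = (a + 1)*(a^2 - 16) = (a + 1)*(a + 4)*(a - 4)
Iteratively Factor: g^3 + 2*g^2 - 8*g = (g + 4)*(g^2 - 2*g) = (g - 2)*(g + 4)*(g)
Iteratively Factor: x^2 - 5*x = (x)*(x - 5)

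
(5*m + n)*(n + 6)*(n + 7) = 5*m*n^2 + 65*m*n + 210*m + n^3 + 13*n^2 + 42*n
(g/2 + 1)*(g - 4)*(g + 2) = g^3/2 - 6*g - 8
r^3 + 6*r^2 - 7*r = r*(r - 1)*(r + 7)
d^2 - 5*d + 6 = (d - 3)*(d - 2)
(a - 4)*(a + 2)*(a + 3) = a^3 + a^2 - 14*a - 24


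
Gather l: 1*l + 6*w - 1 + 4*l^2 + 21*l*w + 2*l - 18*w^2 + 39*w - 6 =4*l^2 + l*(21*w + 3) - 18*w^2 + 45*w - 7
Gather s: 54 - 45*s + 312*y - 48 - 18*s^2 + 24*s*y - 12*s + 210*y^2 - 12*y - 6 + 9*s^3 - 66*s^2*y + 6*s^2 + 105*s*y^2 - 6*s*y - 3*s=9*s^3 + s^2*(-66*y - 12) + s*(105*y^2 + 18*y - 60) + 210*y^2 + 300*y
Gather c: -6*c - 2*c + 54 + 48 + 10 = 112 - 8*c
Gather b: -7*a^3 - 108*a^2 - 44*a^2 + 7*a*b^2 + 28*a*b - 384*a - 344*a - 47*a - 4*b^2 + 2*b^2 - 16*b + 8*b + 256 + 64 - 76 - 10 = -7*a^3 - 152*a^2 - 775*a + b^2*(7*a - 2) + b*(28*a - 8) + 234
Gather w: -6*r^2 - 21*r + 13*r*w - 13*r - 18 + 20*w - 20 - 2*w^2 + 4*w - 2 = -6*r^2 - 34*r - 2*w^2 + w*(13*r + 24) - 40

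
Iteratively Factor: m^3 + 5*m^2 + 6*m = (m)*(m^2 + 5*m + 6) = m*(m + 3)*(m + 2)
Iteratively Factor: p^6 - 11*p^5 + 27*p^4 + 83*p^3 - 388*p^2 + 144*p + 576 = (p - 4)*(p^5 - 7*p^4 - p^3 + 79*p^2 - 72*p - 144) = (p - 4)^2*(p^4 - 3*p^3 - 13*p^2 + 27*p + 36) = (p - 4)^3*(p^3 + p^2 - 9*p - 9) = (p - 4)^3*(p - 3)*(p^2 + 4*p + 3) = (p - 4)^3*(p - 3)*(p + 1)*(p + 3)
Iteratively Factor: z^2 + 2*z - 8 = (z + 4)*(z - 2)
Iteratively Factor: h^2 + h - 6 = (h + 3)*(h - 2)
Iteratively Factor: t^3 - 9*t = (t)*(t^2 - 9) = t*(t + 3)*(t - 3)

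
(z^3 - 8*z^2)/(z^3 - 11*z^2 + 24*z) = z/(z - 3)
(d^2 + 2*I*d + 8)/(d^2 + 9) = (d^2 + 2*I*d + 8)/(d^2 + 9)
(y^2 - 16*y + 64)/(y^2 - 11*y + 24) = (y - 8)/(y - 3)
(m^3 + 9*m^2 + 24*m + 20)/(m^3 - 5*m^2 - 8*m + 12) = (m^2 + 7*m + 10)/(m^2 - 7*m + 6)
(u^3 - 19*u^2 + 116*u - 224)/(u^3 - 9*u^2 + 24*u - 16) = (u^2 - 15*u + 56)/(u^2 - 5*u + 4)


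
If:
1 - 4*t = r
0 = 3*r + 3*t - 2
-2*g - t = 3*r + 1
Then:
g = -25/18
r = 5/9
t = 1/9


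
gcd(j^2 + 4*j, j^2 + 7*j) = j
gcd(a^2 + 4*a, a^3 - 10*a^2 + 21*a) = a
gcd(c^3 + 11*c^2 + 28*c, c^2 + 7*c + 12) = c + 4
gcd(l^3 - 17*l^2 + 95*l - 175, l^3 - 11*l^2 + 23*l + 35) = l^2 - 12*l + 35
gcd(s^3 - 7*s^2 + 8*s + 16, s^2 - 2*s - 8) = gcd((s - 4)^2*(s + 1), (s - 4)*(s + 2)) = s - 4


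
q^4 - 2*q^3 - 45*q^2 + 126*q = q*(q - 6)*(q - 3)*(q + 7)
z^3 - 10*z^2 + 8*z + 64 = (z - 8)*(z - 4)*(z + 2)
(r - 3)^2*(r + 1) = r^3 - 5*r^2 + 3*r + 9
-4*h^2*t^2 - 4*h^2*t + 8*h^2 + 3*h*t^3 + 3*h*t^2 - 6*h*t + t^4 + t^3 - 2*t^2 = (-h + t)*(4*h + t)*(t - 1)*(t + 2)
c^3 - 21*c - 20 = (c - 5)*(c + 1)*(c + 4)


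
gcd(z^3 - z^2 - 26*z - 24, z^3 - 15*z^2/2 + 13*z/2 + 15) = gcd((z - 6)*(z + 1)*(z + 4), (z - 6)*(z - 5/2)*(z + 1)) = z^2 - 5*z - 6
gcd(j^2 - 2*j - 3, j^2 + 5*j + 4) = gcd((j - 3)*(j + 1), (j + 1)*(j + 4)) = j + 1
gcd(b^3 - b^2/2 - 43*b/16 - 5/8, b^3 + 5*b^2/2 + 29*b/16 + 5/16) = b^2 + 3*b/2 + 5/16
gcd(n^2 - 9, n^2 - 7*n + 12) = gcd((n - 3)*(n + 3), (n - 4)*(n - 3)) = n - 3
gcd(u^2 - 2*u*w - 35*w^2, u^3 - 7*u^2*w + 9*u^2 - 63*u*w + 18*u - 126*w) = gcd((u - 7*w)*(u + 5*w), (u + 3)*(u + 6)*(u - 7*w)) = u - 7*w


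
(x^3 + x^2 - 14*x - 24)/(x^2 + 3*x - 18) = (x^3 + x^2 - 14*x - 24)/(x^2 + 3*x - 18)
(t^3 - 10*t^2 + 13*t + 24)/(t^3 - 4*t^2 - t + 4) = (t^2 - 11*t + 24)/(t^2 - 5*t + 4)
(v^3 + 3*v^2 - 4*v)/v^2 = v + 3 - 4/v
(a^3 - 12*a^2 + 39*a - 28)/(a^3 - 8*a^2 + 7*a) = (a - 4)/a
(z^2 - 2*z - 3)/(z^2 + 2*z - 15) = (z + 1)/(z + 5)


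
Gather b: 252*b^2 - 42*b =252*b^2 - 42*b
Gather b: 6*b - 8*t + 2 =6*b - 8*t + 2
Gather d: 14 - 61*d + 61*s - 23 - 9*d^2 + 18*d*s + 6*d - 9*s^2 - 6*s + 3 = -9*d^2 + d*(18*s - 55) - 9*s^2 + 55*s - 6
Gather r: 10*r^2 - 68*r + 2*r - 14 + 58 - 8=10*r^2 - 66*r + 36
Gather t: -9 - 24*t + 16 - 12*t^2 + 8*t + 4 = -12*t^2 - 16*t + 11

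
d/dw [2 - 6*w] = -6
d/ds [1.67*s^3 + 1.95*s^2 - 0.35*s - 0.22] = 5.01*s^2 + 3.9*s - 0.35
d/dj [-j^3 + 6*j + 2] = 6 - 3*j^2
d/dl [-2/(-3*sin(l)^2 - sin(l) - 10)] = -2*(6*sin(l) + 1)*cos(l)/(3*sin(l)^2 + sin(l) + 10)^2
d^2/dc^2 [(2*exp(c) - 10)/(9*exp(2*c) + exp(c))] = 2*(81*exp(3*c) - 1629*exp(2*c) - 135*exp(c) - 5)*exp(-c)/(729*exp(3*c) + 243*exp(2*c) + 27*exp(c) + 1)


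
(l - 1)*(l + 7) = l^2 + 6*l - 7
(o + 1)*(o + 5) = o^2 + 6*o + 5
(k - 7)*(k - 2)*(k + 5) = k^3 - 4*k^2 - 31*k + 70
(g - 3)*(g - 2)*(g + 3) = g^3 - 2*g^2 - 9*g + 18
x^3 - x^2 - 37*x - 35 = (x - 7)*(x + 1)*(x + 5)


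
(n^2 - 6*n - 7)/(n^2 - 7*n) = (n + 1)/n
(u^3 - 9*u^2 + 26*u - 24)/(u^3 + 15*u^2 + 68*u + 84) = (u^3 - 9*u^2 + 26*u - 24)/(u^3 + 15*u^2 + 68*u + 84)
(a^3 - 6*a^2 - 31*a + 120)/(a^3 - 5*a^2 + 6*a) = (a^2 - 3*a - 40)/(a*(a - 2))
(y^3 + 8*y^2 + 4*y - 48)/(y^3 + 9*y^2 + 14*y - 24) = (y - 2)/(y - 1)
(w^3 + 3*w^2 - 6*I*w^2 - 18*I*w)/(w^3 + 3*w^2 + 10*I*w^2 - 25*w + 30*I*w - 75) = w*(w - 6*I)/(w^2 + 10*I*w - 25)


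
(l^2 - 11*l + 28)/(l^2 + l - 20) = (l - 7)/(l + 5)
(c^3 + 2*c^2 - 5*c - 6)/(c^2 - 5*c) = (c^3 + 2*c^2 - 5*c - 6)/(c*(c - 5))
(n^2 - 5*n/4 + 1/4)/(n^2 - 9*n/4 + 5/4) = (4*n - 1)/(4*n - 5)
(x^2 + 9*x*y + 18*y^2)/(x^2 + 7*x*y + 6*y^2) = (x + 3*y)/(x + y)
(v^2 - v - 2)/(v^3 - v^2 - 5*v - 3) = (v - 2)/(v^2 - 2*v - 3)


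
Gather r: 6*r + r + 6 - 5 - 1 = 7*r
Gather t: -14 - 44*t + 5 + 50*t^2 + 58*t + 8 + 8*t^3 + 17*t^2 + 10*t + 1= 8*t^3 + 67*t^2 + 24*t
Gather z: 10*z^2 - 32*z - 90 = 10*z^2 - 32*z - 90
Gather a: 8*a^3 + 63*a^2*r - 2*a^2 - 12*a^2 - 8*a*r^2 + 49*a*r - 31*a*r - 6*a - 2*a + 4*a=8*a^3 + a^2*(63*r - 14) + a*(-8*r^2 + 18*r - 4)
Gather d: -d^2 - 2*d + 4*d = -d^2 + 2*d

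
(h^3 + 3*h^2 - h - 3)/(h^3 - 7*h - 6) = (h^2 + 2*h - 3)/(h^2 - h - 6)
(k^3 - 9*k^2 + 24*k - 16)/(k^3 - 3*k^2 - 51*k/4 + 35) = 4*(k^2 - 5*k + 4)/(4*k^2 + 4*k - 35)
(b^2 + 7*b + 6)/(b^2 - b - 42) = (b + 1)/(b - 7)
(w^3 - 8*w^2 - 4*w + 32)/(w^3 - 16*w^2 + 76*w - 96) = (w + 2)/(w - 6)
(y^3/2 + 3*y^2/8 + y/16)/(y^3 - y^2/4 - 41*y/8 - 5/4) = y*(2*y + 1)/(2*(2*y^2 - y - 10))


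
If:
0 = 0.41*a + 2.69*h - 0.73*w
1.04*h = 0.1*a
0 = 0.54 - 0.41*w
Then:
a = 1.44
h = 0.14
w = 1.32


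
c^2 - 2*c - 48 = (c - 8)*(c + 6)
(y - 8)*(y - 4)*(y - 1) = y^3 - 13*y^2 + 44*y - 32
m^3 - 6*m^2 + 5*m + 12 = (m - 4)*(m - 3)*(m + 1)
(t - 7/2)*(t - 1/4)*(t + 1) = t^3 - 11*t^2/4 - 23*t/8 + 7/8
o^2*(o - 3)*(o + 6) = o^4 + 3*o^3 - 18*o^2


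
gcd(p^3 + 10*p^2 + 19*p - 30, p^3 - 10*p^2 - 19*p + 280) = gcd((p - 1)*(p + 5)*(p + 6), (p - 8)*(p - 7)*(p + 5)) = p + 5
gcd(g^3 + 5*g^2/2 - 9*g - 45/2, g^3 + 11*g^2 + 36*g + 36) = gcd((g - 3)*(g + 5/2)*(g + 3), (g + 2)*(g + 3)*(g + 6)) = g + 3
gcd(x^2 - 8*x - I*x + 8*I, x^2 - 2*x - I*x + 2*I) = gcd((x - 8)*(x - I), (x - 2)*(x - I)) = x - I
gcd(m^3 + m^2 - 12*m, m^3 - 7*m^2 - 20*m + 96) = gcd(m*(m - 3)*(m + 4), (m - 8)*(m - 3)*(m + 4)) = m^2 + m - 12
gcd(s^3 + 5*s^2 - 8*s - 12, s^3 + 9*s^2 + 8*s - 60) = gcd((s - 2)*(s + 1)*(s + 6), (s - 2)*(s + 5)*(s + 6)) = s^2 + 4*s - 12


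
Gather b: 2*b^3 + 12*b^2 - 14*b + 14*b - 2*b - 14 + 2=2*b^3 + 12*b^2 - 2*b - 12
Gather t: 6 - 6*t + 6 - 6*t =12 - 12*t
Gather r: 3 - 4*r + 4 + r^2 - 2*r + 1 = r^2 - 6*r + 8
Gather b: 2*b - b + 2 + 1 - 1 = b + 2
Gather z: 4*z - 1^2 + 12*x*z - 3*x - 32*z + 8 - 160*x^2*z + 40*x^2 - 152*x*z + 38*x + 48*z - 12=40*x^2 + 35*x + z*(-160*x^2 - 140*x + 20) - 5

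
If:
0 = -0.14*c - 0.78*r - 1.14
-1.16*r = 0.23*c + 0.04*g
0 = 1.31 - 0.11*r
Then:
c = -74.49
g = 82.97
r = 11.91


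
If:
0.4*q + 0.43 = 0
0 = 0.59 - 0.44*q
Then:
No Solution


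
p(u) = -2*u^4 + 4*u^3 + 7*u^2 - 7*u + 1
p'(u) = -8*u^3 + 12*u^2 + 14*u - 7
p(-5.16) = -1743.90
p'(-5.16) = 1339.37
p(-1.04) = 9.01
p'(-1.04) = 0.42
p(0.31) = -0.40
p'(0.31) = -1.75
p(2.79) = 1.64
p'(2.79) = -48.27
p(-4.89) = -1408.68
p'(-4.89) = 1146.93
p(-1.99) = -20.24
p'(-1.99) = 75.71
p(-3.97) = -607.98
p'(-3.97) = 627.12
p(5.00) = -609.00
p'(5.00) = -637.00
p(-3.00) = -185.00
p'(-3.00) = 275.00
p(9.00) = -9701.00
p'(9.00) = -4741.00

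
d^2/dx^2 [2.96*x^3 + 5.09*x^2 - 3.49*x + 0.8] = 17.76*x + 10.18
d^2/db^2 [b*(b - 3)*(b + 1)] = 6*b - 4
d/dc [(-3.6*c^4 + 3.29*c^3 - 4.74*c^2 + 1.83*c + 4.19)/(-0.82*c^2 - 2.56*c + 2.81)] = (5.904*c^5 + 24.9502*c^4 - 57.3088*c^3 + 41.3697*c^2 - 19.7672*c + 15.8687)/(0.6724*c^4 + 4.1984*c^3 + 1.9452*c^2 - 14.3872*c + 7.8961)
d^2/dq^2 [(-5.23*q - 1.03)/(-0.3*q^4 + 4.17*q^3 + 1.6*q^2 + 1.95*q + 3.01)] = (5.6484*q^7 - 102.82968*q^6 + 491.945382*q^5 + 433.752264*q^4 + 143.72027*q^3 - 710.510142*q^2 - 209.413986*q - 63.48278)/(0.027*q^12 - 1.1259*q^11 + 15.21801*q^10 - 61.028613*q^9 - 67.33872*q^8 - 105.541605*q^7 - 227.089117*q^6 - 172.476495*q^5 - 180.0696*q^4 - 177.103926*q^3 - 77.825055*q^2 - 53.001585*q - 27.270901)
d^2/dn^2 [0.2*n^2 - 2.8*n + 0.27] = 0.400000000000000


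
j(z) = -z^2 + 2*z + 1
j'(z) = 2 - 2*z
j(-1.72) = -5.40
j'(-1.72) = 5.44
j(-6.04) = -47.56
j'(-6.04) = 14.08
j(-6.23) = -50.27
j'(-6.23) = 14.46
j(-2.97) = -13.76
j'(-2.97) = 7.94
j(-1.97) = -6.82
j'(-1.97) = 5.94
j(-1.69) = -5.24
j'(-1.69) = 5.38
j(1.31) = 1.90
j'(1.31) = -0.62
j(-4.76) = -31.18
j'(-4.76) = 11.52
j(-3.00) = -14.00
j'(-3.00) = 8.00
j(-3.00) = -14.00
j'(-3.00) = 8.00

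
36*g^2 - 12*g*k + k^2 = (-6*g + k)^2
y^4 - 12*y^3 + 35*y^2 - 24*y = y*(y - 8)*(y - 3)*(y - 1)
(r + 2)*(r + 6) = r^2 + 8*r + 12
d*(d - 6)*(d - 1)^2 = d^4 - 8*d^3 + 13*d^2 - 6*d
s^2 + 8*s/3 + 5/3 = (s + 1)*(s + 5/3)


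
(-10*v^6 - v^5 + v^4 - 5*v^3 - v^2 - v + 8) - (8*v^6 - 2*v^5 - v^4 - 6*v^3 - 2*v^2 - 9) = -18*v^6 + v^5 + 2*v^4 + v^3 + v^2 - v + 17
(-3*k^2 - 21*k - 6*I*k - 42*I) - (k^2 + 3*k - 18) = -4*k^2 - 24*k - 6*I*k + 18 - 42*I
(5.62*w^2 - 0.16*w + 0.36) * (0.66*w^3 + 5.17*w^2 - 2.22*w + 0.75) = 3.7092*w^5 + 28.9498*w^4 - 13.066*w^3 + 6.4314*w^2 - 0.9192*w + 0.27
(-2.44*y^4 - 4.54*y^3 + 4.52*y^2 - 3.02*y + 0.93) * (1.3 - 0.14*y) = 0.3416*y^5 - 2.5364*y^4 - 6.5348*y^3 + 6.2988*y^2 - 4.0562*y + 1.209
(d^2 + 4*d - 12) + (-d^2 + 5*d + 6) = 9*d - 6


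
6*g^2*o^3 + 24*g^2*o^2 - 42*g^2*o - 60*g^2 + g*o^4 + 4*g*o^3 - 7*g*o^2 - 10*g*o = (6*g + o)*(o - 2)*(o + 5)*(g*o + g)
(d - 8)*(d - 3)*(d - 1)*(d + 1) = d^4 - 11*d^3 + 23*d^2 + 11*d - 24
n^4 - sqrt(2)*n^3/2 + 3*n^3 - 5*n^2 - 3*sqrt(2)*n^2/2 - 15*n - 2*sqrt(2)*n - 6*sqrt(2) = (n + 3)*(n - 2*sqrt(2))*(n + sqrt(2)/2)*(n + sqrt(2))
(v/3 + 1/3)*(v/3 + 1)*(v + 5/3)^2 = v^4/9 + 22*v^3/27 + 172*v^2/81 + 190*v/81 + 25/27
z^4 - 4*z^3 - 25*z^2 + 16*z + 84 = (z - 7)*(z - 2)*(z + 2)*(z + 3)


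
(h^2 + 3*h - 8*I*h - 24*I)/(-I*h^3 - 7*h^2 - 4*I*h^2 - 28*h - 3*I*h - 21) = (I*h + 8)/(h^2 + h*(1 - 7*I) - 7*I)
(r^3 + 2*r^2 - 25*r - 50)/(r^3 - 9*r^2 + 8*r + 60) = (r + 5)/(r - 6)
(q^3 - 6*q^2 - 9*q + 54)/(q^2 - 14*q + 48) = (q^2 - 9)/(q - 8)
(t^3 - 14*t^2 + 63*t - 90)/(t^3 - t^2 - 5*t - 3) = (t^2 - 11*t + 30)/(t^2 + 2*t + 1)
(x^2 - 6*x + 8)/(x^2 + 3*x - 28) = (x - 2)/(x + 7)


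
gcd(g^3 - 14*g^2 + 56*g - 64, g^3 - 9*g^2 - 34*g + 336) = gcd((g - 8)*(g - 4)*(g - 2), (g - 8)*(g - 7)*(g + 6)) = g - 8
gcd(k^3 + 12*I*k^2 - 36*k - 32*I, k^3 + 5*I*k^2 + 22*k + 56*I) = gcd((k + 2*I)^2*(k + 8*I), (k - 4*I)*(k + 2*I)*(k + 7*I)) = k + 2*I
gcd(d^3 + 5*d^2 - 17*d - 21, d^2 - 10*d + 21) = d - 3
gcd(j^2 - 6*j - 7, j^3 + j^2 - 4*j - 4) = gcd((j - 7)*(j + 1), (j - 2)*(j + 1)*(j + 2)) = j + 1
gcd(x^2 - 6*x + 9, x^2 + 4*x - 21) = x - 3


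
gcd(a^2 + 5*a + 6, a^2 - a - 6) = a + 2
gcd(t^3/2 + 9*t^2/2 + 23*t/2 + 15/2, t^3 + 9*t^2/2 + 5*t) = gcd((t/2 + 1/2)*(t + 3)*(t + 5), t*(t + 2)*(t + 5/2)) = 1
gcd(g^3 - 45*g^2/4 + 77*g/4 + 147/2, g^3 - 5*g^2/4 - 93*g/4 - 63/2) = g^2 - 17*g/4 - 21/2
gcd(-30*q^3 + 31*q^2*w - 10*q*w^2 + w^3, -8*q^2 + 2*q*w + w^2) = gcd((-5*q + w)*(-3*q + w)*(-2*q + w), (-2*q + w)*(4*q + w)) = 2*q - w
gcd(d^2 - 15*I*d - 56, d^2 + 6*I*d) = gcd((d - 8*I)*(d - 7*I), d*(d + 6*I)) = 1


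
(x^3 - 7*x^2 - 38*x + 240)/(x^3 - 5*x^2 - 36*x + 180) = (x - 8)/(x - 6)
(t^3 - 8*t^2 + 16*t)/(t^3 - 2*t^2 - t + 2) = t*(t^2 - 8*t + 16)/(t^3 - 2*t^2 - t + 2)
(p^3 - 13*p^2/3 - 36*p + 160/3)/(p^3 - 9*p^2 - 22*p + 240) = (p - 4/3)/(p - 6)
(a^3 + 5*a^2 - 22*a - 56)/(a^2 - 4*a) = a + 9 + 14/a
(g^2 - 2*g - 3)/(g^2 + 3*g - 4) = (g^2 - 2*g - 3)/(g^2 + 3*g - 4)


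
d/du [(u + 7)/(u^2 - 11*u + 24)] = (u^2 - 11*u - (u + 7)*(2*u - 11) + 24)/(u^2 - 11*u + 24)^2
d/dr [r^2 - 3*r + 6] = 2*r - 3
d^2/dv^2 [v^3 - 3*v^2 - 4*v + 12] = 6*v - 6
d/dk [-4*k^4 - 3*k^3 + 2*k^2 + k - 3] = -16*k^3 - 9*k^2 + 4*k + 1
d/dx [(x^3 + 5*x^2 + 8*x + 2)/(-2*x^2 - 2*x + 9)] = (-2*x^4 - 4*x^3 + 33*x^2 + 98*x + 76)/(4*x^4 + 8*x^3 - 32*x^2 - 36*x + 81)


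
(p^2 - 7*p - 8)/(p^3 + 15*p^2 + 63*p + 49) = (p - 8)/(p^2 + 14*p + 49)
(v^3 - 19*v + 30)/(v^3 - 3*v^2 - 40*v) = (v^2 - 5*v + 6)/(v*(v - 8))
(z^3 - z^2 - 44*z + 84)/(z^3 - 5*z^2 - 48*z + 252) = (z - 2)/(z - 6)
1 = 1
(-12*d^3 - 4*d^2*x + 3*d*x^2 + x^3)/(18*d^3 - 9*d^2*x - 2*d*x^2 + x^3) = (2*d + x)/(-3*d + x)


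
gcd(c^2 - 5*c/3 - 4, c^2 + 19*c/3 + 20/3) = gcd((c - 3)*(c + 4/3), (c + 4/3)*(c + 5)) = c + 4/3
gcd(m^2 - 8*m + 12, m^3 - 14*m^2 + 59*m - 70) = m - 2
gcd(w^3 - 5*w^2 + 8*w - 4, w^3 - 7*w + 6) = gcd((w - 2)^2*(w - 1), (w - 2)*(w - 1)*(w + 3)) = w^2 - 3*w + 2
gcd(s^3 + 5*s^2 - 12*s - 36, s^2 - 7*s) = 1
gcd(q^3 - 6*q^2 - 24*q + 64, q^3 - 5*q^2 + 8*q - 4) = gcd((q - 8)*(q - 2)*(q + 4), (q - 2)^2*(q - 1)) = q - 2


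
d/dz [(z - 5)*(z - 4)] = 2*z - 9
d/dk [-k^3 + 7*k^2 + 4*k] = -3*k^2 + 14*k + 4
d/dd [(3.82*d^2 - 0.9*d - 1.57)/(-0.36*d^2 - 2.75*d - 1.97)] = (-10.829*d^2 - 16.1812*d - 2.5445)/(0.1296*d^4 + 1.98*d^3 + 8.9809*d^2 + 10.835*d + 3.8809)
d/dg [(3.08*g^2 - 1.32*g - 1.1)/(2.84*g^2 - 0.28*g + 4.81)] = (2.8864*g^2 + 35.8776*g - 6.6572)/(8.0656*g^4 - 1.5904*g^3 + 27.3992*g^2 - 2.6936*g + 23.1361)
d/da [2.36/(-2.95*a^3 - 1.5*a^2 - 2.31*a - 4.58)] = (20.886*a^2 + 7.08*a + 5.4516)/(2.95*a^3 + 1.5*a^2 + 2.31*a + 4.58)^2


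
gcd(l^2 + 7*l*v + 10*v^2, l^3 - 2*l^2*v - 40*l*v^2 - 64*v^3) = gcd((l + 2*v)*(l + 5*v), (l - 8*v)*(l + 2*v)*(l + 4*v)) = l + 2*v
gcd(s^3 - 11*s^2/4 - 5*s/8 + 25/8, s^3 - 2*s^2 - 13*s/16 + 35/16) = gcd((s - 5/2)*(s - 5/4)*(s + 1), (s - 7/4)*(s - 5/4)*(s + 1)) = s^2 - s/4 - 5/4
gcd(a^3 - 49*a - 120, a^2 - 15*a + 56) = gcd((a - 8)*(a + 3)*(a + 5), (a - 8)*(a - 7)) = a - 8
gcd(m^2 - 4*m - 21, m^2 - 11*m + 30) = 1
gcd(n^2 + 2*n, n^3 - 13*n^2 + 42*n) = n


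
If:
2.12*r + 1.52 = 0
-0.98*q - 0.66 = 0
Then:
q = -0.67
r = -0.72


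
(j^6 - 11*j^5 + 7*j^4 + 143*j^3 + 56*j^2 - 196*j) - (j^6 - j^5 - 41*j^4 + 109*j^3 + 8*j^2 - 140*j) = -10*j^5 + 48*j^4 + 34*j^3 + 48*j^2 - 56*j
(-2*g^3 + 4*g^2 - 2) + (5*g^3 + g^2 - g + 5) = 3*g^3 + 5*g^2 - g + 3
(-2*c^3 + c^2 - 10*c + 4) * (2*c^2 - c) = -4*c^5 + 4*c^4 - 21*c^3 + 18*c^2 - 4*c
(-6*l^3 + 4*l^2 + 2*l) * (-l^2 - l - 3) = 6*l^5 + 2*l^4 + 12*l^3 - 14*l^2 - 6*l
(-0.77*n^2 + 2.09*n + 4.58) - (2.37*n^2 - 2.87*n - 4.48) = -3.14*n^2 + 4.96*n + 9.06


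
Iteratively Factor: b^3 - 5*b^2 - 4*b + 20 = (b + 2)*(b^2 - 7*b + 10) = (b - 5)*(b + 2)*(b - 2)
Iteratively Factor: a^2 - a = (a)*(a - 1)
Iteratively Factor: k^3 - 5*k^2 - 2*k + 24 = (k + 2)*(k^2 - 7*k + 12) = (k - 3)*(k + 2)*(k - 4)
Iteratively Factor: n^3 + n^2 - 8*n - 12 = (n - 3)*(n^2 + 4*n + 4) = (n - 3)*(n + 2)*(n + 2)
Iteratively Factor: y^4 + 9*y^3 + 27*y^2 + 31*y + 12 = (y + 3)*(y^3 + 6*y^2 + 9*y + 4) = (y + 1)*(y + 3)*(y^2 + 5*y + 4) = (y + 1)*(y + 3)*(y + 4)*(y + 1)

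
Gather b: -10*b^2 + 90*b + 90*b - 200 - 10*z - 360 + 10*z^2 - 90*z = -10*b^2 + 180*b + 10*z^2 - 100*z - 560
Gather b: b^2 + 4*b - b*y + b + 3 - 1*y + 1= b^2 + b*(5 - y) - y + 4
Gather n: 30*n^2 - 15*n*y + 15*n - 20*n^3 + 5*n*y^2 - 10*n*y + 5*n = -20*n^3 + 30*n^2 + n*(5*y^2 - 25*y + 20)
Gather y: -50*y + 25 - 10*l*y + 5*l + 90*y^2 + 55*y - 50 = 5*l + 90*y^2 + y*(5 - 10*l) - 25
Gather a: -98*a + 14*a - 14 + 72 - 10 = 48 - 84*a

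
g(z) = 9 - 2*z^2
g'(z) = -4*z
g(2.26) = -1.22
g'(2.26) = -9.04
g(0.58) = 8.33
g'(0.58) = -2.32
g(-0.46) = 8.58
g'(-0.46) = 1.84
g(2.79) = -6.57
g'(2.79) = -11.16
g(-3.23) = -11.87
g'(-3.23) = 12.92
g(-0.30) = 8.82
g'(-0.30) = 1.20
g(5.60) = -53.72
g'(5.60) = -22.40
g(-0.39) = 8.70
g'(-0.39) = 1.56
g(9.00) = -153.00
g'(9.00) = -36.00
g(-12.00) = -279.00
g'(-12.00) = 48.00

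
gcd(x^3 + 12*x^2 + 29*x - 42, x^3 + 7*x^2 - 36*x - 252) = x^2 + 13*x + 42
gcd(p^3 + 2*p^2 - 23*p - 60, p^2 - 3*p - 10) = p - 5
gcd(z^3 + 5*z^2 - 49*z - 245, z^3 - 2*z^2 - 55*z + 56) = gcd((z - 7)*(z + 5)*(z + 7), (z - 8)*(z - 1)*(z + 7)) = z + 7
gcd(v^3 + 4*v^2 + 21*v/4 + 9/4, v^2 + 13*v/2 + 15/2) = v + 3/2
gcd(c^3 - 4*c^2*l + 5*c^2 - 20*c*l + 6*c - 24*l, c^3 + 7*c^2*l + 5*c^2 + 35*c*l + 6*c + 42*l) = c^2 + 5*c + 6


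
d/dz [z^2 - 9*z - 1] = 2*z - 9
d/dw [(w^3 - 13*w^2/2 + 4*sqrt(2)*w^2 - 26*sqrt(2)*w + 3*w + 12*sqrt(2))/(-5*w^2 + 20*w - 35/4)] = 4*(-w^2 + 7*w - 21 - 10*sqrt(2))/(5*(4*w^2 - 28*w + 49))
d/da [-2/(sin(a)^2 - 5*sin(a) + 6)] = 2*(2*sin(a) - 5)*cos(a)/(sin(a)^2 - 5*sin(a) + 6)^2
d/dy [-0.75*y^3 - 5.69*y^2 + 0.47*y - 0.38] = -2.25*y^2 - 11.38*y + 0.47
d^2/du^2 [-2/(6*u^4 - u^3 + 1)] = 12*u*(-3*u^3*(8*u - 1)^2 + (12*u - 1)*(6*u^4 - u^3 + 1))/(6*u^4 - u^3 + 1)^3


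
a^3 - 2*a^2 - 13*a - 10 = (a - 5)*(a + 1)*(a + 2)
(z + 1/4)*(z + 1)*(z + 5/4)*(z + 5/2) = z^4 + 5*z^3 + 129*z^2/16 + 155*z/32 + 25/32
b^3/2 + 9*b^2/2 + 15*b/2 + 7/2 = (b/2 + 1/2)*(b + 1)*(b + 7)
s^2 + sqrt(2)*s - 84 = (s - 6*sqrt(2))*(s + 7*sqrt(2))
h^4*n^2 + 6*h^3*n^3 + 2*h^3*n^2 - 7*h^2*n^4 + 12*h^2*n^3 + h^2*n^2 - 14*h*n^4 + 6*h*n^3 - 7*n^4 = (h - n)*(h + 7*n)*(h*n + n)^2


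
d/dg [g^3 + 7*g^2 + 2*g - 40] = 3*g^2 + 14*g + 2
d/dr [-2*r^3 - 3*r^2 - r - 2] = -6*r^2 - 6*r - 1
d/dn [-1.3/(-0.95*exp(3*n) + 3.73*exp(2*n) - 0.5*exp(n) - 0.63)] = (-3.705*exp(2*n) + 9.698*exp(n) - 0.65)*exp(n)/(0.95*exp(3*n) - 3.73*exp(2*n) + 0.5*exp(n) + 0.63)^2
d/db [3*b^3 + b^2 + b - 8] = 9*b^2 + 2*b + 1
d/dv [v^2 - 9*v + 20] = 2*v - 9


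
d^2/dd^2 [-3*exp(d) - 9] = -3*exp(d)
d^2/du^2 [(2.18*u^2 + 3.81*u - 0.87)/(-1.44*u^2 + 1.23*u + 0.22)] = (-23.523264*u^3 + 6.680448*u^2 - 16.487712*u + 5.034626)/(2.985984*u^6 - 7.651584*u^5 + 5.167152*u^4 + 0.477117*u^3 - 0.789426*u^2 - 0.178596*u - 0.010648)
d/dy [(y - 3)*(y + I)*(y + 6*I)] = 3*y^2 + y*(-6 + 14*I) - 6 - 21*I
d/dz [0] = 0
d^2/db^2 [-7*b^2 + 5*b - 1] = -14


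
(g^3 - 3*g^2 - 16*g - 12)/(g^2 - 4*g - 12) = g + 1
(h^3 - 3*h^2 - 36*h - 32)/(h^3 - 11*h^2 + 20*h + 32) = (h + 4)/(h - 4)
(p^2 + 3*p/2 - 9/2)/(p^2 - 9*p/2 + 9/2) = (p + 3)/(p - 3)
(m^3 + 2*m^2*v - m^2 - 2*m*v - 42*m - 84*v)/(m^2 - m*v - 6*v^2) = (-m^2 + m + 42)/(-m + 3*v)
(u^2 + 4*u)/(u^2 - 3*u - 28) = u/(u - 7)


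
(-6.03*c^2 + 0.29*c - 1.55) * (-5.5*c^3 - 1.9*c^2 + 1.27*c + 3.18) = 33.165*c^5 + 9.862*c^4 + 0.3159*c^3 - 15.8621*c^2 - 1.0463*c - 4.929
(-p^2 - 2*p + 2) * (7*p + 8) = -7*p^3 - 22*p^2 - 2*p + 16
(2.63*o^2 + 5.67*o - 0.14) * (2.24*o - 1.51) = 5.8912*o^3 + 8.7295*o^2 - 8.8753*o + 0.2114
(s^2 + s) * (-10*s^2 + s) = -10*s^4 - 9*s^3 + s^2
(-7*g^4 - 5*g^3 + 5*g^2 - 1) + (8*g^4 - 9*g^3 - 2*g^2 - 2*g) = g^4 - 14*g^3 + 3*g^2 - 2*g - 1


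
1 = 1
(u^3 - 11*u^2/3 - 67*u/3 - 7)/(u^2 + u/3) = u - 4 - 21/u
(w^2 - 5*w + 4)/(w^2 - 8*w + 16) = (w - 1)/(w - 4)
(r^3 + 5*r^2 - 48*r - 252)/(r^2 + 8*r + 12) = (r^2 - r - 42)/(r + 2)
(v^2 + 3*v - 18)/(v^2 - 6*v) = (v^2 + 3*v - 18)/(v*(v - 6))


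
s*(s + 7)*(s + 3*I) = s^3 + 7*s^2 + 3*I*s^2 + 21*I*s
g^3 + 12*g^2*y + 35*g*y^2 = g*(g + 5*y)*(g + 7*y)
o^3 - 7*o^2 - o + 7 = (o - 7)*(o - 1)*(o + 1)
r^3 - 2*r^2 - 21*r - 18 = (r - 6)*(r + 1)*(r + 3)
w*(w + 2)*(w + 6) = w^3 + 8*w^2 + 12*w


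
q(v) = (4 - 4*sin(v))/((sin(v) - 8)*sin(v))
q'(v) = -(4 - 4*sin(v))*cos(v)/((sin(v) - 8)*sin(v)^2) - (4 - 4*sin(v))*cos(v)/((sin(v) - 8)^2*sin(v)) - 4*cos(v)/((sin(v) - 8)*sin(v))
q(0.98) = -0.11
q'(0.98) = 0.44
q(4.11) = 1.00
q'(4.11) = -0.44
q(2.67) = -0.64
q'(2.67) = -2.21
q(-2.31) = 1.08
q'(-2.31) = -0.65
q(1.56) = -0.00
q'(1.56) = 0.01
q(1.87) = -0.03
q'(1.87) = -0.18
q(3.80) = 1.22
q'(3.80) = -1.09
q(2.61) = -0.52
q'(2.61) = -1.73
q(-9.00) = 1.63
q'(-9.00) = -2.73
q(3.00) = -3.10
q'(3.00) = -24.91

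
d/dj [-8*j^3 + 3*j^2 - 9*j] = -24*j^2 + 6*j - 9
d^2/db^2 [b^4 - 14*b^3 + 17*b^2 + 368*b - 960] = 12*b^2 - 84*b + 34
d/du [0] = 0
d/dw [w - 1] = 1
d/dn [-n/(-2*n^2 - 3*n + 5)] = (2*n^2 - n*(4*n + 3) + 3*n - 5)/(2*n^2 + 3*n - 5)^2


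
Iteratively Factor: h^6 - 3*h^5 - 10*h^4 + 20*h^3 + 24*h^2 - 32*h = (h - 2)*(h^5 - h^4 - 12*h^3 - 4*h^2 + 16*h) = (h - 2)*(h + 2)*(h^4 - 3*h^3 - 6*h^2 + 8*h) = h*(h - 2)*(h + 2)*(h^3 - 3*h^2 - 6*h + 8) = h*(h - 2)*(h + 2)^2*(h^2 - 5*h + 4) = h*(h - 4)*(h - 2)*(h + 2)^2*(h - 1)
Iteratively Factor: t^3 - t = (t + 1)*(t^2 - t) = (t - 1)*(t + 1)*(t)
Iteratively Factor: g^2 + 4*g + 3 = (g + 3)*(g + 1)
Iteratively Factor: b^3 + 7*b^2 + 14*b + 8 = (b + 2)*(b^2 + 5*b + 4) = (b + 1)*(b + 2)*(b + 4)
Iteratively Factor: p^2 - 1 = (p + 1)*(p - 1)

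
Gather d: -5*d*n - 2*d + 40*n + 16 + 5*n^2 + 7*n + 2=d*(-5*n - 2) + 5*n^2 + 47*n + 18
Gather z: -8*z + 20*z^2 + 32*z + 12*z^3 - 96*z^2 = 12*z^3 - 76*z^2 + 24*z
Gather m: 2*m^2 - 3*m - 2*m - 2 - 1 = 2*m^2 - 5*m - 3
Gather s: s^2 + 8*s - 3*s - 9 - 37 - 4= s^2 + 5*s - 50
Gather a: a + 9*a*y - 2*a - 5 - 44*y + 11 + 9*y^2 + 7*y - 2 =a*(9*y - 1) + 9*y^2 - 37*y + 4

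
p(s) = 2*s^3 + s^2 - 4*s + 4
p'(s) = 6*s^2 + 2*s - 4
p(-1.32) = 6.42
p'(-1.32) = 3.81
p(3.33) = 75.62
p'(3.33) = 69.19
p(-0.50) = 6.00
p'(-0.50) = -3.50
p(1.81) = 11.90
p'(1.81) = 19.28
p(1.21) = 4.17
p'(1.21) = 7.20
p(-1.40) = 6.07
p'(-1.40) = 4.96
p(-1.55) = 5.15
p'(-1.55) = 7.32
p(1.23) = 4.31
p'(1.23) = 7.54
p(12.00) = 3556.00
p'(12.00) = 884.00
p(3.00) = 55.00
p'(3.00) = 56.00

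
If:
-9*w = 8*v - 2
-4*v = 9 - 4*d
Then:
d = 5/2 - 9*w/8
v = 1/4 - 9*w/8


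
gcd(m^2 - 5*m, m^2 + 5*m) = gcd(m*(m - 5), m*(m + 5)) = m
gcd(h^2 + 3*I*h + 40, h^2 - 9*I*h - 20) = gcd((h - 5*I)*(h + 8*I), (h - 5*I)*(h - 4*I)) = h - 5*I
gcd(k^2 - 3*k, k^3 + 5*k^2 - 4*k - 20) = 1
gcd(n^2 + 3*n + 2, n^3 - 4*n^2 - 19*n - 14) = n^2 + 3*n + 2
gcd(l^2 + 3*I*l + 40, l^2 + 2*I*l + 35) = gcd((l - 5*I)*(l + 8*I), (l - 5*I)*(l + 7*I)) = l - 5*I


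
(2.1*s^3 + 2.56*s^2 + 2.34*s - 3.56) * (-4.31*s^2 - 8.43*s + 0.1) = -9.051*s^5 - 28.7366*s^4 - 31.4562*s^3 - 4.1266*s^2 + 30.2448*s - 0.356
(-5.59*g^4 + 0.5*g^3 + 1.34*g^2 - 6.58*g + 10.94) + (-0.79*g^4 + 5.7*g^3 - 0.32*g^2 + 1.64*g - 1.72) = -6.38*g^4 + 6.2*g^3 + 1.02*g^2 - 4.94*g + 9.22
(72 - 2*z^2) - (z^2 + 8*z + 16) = -3*z^2 - 8*z + 56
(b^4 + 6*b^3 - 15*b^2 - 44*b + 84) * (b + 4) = b^5 + 10*b^4 + 9*b^3 - 104*b^2 - 92*b + 336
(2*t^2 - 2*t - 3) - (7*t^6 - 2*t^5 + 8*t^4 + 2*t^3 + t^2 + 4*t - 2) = -7*t^6 + 2*t^5 - 8*t^4 - 2*t^3 + t^2 - 6*t - 1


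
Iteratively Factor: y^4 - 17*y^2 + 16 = (y - 4)*(y^3 + 4*y^2 - y - 4) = (y - 4)*(y - 1)*(y^2 + 5*y + 4) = (y - 4)*(y - 1)*(y + 1)*(y + 4)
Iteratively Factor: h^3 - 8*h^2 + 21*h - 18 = (h - 2)*(h^2 - 6*h + 9) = (h - 3)*(h - 2)*(h - 3)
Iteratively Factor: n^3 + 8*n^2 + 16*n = (n + 4)*(n^2 + 4*n) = (n + 4)^2*(n)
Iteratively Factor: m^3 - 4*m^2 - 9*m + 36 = (m + 3)*(m^2 - 7*m + 12) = (m - 4)*(m + 3)*(m - 3)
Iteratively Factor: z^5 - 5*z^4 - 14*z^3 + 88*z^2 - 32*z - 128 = (z - 4)*(z^4 - z^3 - 18*z^2 + 16*z + 32) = (z - 4)*(z - 2)*(z^3 + z^2 - 16*z - 16) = (z - 4)^2*(z - 2)*(z^2 + 5*z + 4) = (z - 4)^2*(z - 2)*(z + 1)*(z + 4)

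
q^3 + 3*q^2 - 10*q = q*(q - 2)*(q + 5)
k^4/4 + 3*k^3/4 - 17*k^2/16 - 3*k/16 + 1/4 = (k/4 + 1)*(k - 1)*(k - 1/2)*(k + 1/2)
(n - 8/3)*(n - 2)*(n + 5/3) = n^3 - 3*n^2 - 22*n/9 + 80/9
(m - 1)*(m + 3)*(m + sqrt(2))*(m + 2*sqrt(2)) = m^4 + 2*m^3 + 3*sqrt(2)*m^3 + m^2 + 6*sqrt(2)*m^2 - 9*sqrt(2)*m + 8*m - 12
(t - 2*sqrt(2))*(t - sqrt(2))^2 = t^3 - 4*sqrt(2)*t^2 + 10*t - 4*sqrt(2)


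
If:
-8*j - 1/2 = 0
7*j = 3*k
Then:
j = -1/16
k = -7/48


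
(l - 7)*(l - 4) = l^2 - 11*l + 28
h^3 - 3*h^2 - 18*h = h*(h - 6)*(h + 3)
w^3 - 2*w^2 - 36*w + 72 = (w - 6)*(w - 2)*(w + 6)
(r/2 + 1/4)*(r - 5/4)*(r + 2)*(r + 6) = r^4/2 + 29*r^3/8 + 43*r^2/16 - 7*r - 15/4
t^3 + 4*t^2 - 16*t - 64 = (t - 4)*(t + 4)^2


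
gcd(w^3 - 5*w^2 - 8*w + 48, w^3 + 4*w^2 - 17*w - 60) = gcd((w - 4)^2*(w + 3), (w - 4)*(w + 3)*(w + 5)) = w^2 - w - 12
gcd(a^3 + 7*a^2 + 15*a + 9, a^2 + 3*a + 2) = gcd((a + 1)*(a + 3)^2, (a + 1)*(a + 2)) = a + 1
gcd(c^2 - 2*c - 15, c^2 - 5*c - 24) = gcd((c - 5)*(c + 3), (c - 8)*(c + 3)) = c + 3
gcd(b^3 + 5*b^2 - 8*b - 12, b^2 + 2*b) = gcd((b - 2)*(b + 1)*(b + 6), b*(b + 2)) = 1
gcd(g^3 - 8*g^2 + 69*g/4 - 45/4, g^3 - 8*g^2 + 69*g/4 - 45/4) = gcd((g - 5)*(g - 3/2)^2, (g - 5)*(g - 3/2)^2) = g^3 - 8*g^2 + 69*g/4 - 45/4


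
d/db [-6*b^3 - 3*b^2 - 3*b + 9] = -18*b^2 - 6*b - 3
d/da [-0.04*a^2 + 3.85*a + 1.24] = 3.85 - 0.08*a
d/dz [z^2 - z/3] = 2*z - 1/3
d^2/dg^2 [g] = 0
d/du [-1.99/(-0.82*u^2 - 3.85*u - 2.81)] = (-3.2636*u - 7.6615)/(0.82*u^2 + 3.85*u + 2.81)^2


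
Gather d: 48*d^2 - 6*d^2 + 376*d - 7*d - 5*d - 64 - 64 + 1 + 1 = 42*d^2 + 364*d - 126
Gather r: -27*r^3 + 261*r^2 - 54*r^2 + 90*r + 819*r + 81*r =-27*r^3 + 207*r^2 + 990*r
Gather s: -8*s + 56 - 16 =40 - 8*s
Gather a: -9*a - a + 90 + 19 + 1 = 110 - 10*a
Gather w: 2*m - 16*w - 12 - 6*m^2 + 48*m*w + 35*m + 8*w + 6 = -6*m^2 + 37*m + w*(48*m - 8) - 6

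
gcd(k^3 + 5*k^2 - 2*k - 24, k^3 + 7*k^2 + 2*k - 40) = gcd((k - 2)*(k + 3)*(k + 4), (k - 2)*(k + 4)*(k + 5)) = k^2 + 2*k - 8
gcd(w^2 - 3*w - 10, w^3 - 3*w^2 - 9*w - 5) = w - 5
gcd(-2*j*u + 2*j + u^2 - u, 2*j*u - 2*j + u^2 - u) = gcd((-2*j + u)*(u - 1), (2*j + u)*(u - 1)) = u - 1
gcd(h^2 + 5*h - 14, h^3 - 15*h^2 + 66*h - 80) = h - 2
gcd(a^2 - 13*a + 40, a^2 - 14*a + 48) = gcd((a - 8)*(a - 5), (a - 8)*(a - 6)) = a - 8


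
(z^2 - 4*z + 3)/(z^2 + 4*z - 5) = (z - 3)/(z + 5)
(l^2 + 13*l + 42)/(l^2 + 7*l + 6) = (l + 7)/(l + 1)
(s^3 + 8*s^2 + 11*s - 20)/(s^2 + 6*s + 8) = (s^2 + 4*s - 5)/(s + 2)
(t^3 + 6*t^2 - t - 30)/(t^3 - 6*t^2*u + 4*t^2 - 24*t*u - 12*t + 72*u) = (t^2 + 8*t + 15)/(t^2 - 6*t*u + 6*t - 36*u)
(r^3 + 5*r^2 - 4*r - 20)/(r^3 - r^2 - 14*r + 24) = (r^2 + 7*r + 10)/(r^2 + r - 12)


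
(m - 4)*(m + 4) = m^2 - 16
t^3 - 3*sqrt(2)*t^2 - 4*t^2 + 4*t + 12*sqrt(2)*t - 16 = (t - 4)*(t - 2*sqrt(2))*(t - sqrt(2))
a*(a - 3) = a^2 - 3*a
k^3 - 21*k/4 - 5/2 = (k - 5/2)*(k + 1/2)*(k + 2)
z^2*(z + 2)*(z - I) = z^4 + 2*z^3 - I*z^3 - 2*I*z^2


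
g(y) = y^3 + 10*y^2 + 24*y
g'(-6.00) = 12.00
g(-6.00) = 0.00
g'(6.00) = 252.00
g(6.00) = 720.00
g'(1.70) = 66.67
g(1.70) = 74.61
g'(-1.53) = 0.42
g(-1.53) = -16.89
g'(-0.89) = 8.58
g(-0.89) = -14.14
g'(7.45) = 339.51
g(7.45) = 1147.32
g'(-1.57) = -0.01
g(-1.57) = -16.90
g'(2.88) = 106.48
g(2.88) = 175.95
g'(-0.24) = 19.37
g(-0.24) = -5.20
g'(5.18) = 208.10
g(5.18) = 531.64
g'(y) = 3*y^2 + 20*y + 24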